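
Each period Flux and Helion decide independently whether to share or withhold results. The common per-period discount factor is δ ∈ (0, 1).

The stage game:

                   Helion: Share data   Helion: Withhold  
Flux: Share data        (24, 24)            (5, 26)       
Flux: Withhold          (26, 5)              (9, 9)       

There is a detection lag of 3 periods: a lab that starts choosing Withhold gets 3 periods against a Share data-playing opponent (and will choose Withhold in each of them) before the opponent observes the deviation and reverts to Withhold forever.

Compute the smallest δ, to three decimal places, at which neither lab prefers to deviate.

A deviator earns 26 for 3 periods, then 9 forever; cooperating earns 24 forever. Multiplying the IC by (1−δ):
24 ≥ 26(1−δ^3) + 9δ^3, so 17·δ^3 ≥ 2 and δ^3 ≥ 2/17.
δ ≥ (2/17)^(1/3) ≈ 0.490.

0.490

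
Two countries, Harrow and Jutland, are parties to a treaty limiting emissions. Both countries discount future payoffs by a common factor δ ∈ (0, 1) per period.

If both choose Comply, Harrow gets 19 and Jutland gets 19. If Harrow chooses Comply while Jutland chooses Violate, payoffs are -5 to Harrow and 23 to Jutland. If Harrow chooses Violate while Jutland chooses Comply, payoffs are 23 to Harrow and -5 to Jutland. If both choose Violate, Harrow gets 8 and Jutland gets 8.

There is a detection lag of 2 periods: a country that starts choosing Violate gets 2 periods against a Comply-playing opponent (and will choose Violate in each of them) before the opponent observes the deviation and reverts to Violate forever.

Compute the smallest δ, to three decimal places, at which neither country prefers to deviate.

0.516

A deviator earns 23 for 2 periods, then 8 forever; cooperating earns 19 forever. Multiplying the IC by (1−δ):
19 ≥ 23(1−δ^2) + 8δ^2, so 15·δ^2 ≥ 4 and δ^2 ≥ 4/15.
δ ≥ (4/15)^(1/2) ≈ 0.516.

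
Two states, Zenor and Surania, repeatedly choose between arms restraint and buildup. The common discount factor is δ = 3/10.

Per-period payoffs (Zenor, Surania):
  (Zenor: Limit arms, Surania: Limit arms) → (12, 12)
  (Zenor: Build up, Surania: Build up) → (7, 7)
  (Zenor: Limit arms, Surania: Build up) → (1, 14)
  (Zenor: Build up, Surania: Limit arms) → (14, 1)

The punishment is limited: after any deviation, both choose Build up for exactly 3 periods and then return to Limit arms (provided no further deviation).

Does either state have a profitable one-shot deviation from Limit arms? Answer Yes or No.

A one-shot deviation gives 14 now, then 7 for 3 periods, then back to 12.
Gain from deviating: (14−12) today; loss: (12−7) in each of the next 3 periods.
No-deviation condition: (12−7)(δ+…+δ^3) ≥ 14−12, i.e. δ+…+δ^3 ≥ 2/5.
At δ = 3/10: δ+…+δ^3 = 0.4170 ≥ 0.4000.
So cooperation is sustainable.

No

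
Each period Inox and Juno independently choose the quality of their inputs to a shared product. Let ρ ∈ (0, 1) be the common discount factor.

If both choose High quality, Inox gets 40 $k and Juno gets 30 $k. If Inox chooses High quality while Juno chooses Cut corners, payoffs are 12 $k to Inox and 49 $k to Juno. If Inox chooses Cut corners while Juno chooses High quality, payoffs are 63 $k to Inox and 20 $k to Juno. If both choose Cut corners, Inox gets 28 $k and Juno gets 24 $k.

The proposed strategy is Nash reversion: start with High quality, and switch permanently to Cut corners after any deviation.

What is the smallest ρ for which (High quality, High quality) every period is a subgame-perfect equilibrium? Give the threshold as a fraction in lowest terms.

19/25

For Inox: deviation gain 63−40 = 23, per-period punishment loss 40−28 = 12. IC gives ρ ≥ 23/35.
For Juno: gain 19, loss 6 per period, so ρ ≥ 19/25.
The tighter constraint is Juno's, so cooperation needs ρ ≥ 19/25.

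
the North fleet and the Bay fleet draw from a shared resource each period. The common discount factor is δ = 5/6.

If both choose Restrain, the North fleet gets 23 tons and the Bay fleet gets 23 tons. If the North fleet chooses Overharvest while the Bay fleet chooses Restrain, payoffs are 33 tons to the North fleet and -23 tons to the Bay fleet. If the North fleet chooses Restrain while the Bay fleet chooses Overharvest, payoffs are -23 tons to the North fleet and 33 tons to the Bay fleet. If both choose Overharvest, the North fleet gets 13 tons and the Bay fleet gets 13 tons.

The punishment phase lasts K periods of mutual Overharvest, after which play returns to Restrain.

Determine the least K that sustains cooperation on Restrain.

2

No profitable deviation requires (23−13)(δ+…+δ^K) ≥ 33−23, i.e. δ+…+δ^K ≥ 1 ≈ 1.0000.
With δ = 5/6, the partial sums are K=1: 0.8333, K=2: 1.5278.
K = 2 is the first length at which the sum reaches 1.0000.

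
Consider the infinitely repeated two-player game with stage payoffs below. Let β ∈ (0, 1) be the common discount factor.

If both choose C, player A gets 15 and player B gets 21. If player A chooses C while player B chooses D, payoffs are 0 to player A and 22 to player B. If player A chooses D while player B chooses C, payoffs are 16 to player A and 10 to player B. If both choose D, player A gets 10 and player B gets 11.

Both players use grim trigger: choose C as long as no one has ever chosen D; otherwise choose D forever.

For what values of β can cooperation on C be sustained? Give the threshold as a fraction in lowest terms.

player A's threshold: (16−15)/(16−10) = 1/6.
player B's threshold: (22−21)/(22−11) = 1/11.
1/6 > 1/11, so player A binds and β* = 1/6.

1/6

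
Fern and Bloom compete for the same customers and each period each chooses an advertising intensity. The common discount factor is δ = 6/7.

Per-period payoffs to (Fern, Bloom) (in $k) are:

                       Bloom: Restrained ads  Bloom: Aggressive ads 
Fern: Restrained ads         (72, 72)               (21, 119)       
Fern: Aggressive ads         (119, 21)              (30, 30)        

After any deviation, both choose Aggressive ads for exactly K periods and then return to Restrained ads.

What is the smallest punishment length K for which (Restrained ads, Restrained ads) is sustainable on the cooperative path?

IC: δ(1−δ^K)/(1−δ) ≥ (119−72)/(72−30) = 47/42.
With δ = 6/7: need 1 − δ^K ≥ 47/42·(1−6/7)/(6/7), i.e. δ^K ≤ 0.8135.
Since (6/7)^1 = 0.8571 and (6/7)^2 = 0.7347, the smallest such K is 2.

2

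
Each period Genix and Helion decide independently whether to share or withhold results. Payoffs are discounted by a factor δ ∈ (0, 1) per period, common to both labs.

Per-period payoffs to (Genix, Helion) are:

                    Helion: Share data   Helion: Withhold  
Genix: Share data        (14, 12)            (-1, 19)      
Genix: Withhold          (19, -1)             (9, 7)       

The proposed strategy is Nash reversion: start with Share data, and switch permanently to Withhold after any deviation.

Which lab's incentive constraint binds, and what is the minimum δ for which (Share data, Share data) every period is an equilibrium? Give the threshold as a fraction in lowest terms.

For Genix: deviation gain 19−14 = 5, per-period punishment loss 14−9 = 5. IC gives δ ≥ 5/10 = 1/2.
For Helion: gain 7, loss 5 per period, so δ ≥ 7/12.
The tighter constraint is Helion's, so cooperation needs δ ≥ 7/12.

Helion; δ ≥ 7/12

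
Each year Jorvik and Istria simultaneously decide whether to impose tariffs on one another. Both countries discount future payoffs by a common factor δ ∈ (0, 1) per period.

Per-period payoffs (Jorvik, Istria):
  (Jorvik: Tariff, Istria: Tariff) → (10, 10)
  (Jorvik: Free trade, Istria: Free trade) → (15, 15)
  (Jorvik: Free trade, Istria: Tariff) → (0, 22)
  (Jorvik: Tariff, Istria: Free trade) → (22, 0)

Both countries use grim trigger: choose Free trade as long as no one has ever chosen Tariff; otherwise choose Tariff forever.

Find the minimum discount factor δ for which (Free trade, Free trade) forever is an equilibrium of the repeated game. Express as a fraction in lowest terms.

7/12

Cooperation forever yields 15 each period: 15/(1−δ).
Deviating yields 22 once, then 10 forever: 22 + 10δ/(1−δ).
No profitable deviation requires 15/(1−δ) ≥ 22 + 10δ/(1−δ).
Multiplying by (1−δ): 15 ≥ 22(1−δ) + 10δ = 22 − 12δ.
So 12δ ≥ 7, i.e. δ ≥ 7/12.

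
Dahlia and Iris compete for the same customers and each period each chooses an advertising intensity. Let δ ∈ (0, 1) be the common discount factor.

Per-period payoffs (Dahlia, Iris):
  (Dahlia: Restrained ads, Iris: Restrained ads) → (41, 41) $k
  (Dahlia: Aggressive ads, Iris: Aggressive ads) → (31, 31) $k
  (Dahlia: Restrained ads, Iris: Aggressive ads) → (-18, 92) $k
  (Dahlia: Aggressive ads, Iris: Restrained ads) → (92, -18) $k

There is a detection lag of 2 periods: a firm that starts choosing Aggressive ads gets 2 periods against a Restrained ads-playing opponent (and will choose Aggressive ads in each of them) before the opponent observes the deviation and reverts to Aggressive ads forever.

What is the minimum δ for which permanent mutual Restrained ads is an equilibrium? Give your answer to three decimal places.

The best deviation is to choose Aggressive ads for all 2 undetected periods, earning 92 each, then 31 forever once detected.
Deviation value: 92(1−δ^2)/(1−δ) + 31δ^2/(1−δ); cooperation value: 41/(1−δ).
IC: 41 ≥ 92(1−δ^2) + 31δ^2 = 92 − 61δ^2.
So δ^2 ≥ 51/61, giving δ ≥ (51/61)^(1/2) ≈ 0.914.

0.914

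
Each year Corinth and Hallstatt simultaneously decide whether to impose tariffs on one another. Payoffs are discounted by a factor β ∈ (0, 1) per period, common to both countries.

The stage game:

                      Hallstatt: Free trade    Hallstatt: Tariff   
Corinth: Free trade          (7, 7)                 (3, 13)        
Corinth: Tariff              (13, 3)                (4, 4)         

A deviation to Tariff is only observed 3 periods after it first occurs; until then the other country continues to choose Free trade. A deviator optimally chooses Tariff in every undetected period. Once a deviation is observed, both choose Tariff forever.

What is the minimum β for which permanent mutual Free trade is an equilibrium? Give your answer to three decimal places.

Deviating for the 3 undetected periods gains 13−7 = 6 per period over cooperation, then loses 7−4 = 3 per period forever once punishment starts.
Gain: 6(1 + β + … + β^2); loss: 3·β^3/(1−β).
No profitable deviation ⇔ 6(1−β^3) ≤ 3·β^3, i.e. β^3 ≥ 6/(6+3) = 2/3.
Hence β ≥ (2/3)^(1/3) ≈ 0.874.

0.874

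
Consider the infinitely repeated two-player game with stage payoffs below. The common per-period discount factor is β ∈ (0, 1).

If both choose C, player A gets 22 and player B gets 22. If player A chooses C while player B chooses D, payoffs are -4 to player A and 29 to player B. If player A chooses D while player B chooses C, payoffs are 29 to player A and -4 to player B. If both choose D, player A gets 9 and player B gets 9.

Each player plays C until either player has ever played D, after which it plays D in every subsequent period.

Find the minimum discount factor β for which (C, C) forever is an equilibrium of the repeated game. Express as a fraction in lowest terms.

22/(1−β) ≥ 29 + 9β/(1−β)
22 ≥ 29 − 20β
β ≥ 7/20.

7/20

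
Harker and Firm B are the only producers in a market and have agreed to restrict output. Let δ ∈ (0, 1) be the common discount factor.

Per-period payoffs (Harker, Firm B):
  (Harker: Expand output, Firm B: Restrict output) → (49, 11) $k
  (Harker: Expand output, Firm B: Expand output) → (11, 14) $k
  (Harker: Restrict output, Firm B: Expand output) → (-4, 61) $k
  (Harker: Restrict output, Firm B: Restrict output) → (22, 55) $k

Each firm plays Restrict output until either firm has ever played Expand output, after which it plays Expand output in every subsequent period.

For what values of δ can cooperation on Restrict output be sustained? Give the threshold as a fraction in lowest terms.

Harker: cooperation gives 22 each period; deviation gives 49 once then 11 forever.
  22/(1−δ) ≥ 49 + 11δ/(1−δ) ⇒ δ ≥ 27/38.
Firm B: cooperation gives 55 each period; deviation gives 61 once then 14 forever.
  δ ≥ 6/47.
Both must hold, so the binding constraint is Harker's: δ ≥ 27/38.

27/38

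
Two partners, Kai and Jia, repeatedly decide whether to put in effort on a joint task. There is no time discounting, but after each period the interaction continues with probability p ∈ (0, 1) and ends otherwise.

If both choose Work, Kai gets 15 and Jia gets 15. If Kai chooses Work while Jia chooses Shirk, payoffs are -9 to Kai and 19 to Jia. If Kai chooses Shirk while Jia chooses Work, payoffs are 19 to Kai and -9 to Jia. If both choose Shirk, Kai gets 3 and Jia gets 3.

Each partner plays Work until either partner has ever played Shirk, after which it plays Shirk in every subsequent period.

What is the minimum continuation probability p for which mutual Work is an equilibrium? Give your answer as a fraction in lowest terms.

Expected cooperation value is 15 + p·15 + p²·15 + … = 15/(1−p); deviation gives 19 + p·3/(1−p).
15 ≥ 19(1−p) + 3p ⇒ 16p ≥ 4 ⇒ p ≥ 4/16 = 1/4.

1/4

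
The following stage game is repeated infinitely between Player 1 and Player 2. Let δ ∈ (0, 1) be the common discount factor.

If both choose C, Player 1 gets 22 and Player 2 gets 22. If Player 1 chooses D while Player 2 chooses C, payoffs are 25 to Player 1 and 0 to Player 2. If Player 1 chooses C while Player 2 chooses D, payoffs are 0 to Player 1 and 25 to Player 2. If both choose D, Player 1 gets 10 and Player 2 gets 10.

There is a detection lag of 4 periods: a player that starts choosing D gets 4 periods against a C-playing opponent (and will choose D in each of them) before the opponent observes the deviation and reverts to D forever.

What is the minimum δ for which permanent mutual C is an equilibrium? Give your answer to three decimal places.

0.669

Deviating for the 4 undetected periods gains 25−22 = 3 per period over cooperation, then loses 22−10 = 12 per period forever once punishment starts.
Gain: 3(1 + δ + … + δ^3); loss: 12·δ^4/(1−δ).
No profitable deviation ⇔ 3(1−δ^4) ≤ 12·δ^4, i.e. δ^4 ≥ 3/(3+12) = 1/5.
Hence δ ≥ (1/5)^(1/4) ≈ 0.669.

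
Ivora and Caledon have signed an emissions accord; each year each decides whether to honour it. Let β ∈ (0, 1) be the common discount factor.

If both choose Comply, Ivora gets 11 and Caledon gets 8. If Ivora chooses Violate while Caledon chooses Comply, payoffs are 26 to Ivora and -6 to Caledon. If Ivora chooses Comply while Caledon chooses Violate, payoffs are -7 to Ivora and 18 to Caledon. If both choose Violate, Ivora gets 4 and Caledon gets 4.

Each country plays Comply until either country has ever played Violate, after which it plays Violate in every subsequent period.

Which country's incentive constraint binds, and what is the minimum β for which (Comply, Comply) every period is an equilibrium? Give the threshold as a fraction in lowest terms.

For Ivora: deviation gain 26−11 = 15, per-period punishment loss 11−4 = 7. IC gives β ≥ 15/22.
For Caledon: gain 10, loss 4 per period, so β ≥ 10/14 = 5/7.
The tighter constraint is Caledon's, so cooperation needs β ≥ 5/7.

Caledon; β ≥ 5/7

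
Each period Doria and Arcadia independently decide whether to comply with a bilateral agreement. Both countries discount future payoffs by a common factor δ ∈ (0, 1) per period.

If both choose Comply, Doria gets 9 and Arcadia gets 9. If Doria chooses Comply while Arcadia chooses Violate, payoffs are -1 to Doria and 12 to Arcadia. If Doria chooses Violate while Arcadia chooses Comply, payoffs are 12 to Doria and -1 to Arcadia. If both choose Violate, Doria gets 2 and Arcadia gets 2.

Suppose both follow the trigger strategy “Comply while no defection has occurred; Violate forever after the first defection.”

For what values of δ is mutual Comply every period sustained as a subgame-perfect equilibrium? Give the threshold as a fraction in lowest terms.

3/10

Cooperation forever yields 9 each period: 9/(1−δ).
Deviating yields 12 once, then 2 forever: 12 + 2δ/(1−δ).
No profitable deviation requires 9/(1−δ) ≥ 12 + 2δ/(1−δ).
Multiplying by (1−δ): 9 ≥ 12(1−δ) + 2δ = 12 − 10δ.
So 10δ ≥ 3, i.e. δ ≥ 3/10.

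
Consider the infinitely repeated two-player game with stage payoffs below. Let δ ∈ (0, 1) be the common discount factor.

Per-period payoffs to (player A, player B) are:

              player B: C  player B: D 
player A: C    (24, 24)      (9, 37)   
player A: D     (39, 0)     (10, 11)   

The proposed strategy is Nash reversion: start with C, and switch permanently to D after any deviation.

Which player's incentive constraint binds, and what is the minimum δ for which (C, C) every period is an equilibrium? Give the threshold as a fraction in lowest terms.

player A's threshold: (39−24)/(39−10) = 15/29.
player B's threshold: (37−24)/(37−11) = 1/2.
15/29 > 1/2, so player A binds and δ* = 15/29.

player A; δ ≥ 15/29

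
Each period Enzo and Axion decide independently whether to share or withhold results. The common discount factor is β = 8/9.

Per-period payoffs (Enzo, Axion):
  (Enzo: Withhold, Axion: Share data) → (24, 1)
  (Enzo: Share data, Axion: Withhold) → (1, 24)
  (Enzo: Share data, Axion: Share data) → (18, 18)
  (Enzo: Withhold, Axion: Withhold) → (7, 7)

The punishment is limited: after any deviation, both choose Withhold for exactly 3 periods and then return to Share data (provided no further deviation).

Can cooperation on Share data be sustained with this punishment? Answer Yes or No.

IC: β+…+β^3 ≥ (24−18)/(18−7) = 6/11.
At β = 8/9: partial sum = 2.3813 ≥ 0.5455. Cooperation sustainable.

Yes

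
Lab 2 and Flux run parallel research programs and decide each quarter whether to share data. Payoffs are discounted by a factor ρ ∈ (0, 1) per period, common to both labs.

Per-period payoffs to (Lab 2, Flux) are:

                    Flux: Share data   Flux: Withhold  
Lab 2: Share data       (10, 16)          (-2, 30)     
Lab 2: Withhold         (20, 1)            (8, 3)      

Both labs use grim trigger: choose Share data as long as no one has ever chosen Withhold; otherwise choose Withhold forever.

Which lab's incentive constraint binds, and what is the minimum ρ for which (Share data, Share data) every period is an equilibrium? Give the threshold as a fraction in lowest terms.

For Lab 2: deviation gain 20−10 = 10, per-period punishment loss 10−8 = 2. IC gives ρ ≥ 10/12 = 5/6.
For Flux: gain 14, loss 13 per period, so ρ ≥ 14/27.
The tighter constraint is Lab 2's, so cooperation needs ρ ≥ 5/6.

Lab 2; ρ ≥ 5/6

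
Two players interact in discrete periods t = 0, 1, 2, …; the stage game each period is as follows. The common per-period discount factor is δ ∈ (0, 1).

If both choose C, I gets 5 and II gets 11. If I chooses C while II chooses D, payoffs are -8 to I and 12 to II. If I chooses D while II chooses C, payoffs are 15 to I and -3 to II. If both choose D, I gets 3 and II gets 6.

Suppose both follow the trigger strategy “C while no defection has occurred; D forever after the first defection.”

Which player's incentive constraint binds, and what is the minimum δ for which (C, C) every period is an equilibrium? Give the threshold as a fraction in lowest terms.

I; δ ≥ 5/6

I: cooperation gives 5 each period; deviation gives 15 once then 3 forever.
  5/(1−δ) ≥ 15 + 3δ/(1−δ) ⇒ δ ≥ 10/12 = 5/6.
II: cooperation gives 11 each period; deviation gives 12 once then 6 forever.
  δ ≥ 1/6.
Both must hold, so the binding constraint is I's: δ ≥ 5/6.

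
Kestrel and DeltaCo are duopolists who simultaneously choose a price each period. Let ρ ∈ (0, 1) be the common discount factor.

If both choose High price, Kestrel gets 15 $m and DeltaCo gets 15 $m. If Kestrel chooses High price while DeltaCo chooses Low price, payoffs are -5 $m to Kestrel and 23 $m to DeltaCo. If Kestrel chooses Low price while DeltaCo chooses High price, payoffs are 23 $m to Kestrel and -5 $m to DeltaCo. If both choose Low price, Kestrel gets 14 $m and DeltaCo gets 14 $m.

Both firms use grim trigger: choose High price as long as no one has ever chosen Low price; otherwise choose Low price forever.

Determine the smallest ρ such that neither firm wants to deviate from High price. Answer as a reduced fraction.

8/9

One-period gain from deviating is 23 − 15 = 8. The loss is 15 − 14 = 1 in every subsequent period, with present value 1·ρ/(1−ρ).
Deviation is unprofitable when 1·ρ/(1−ρ) ≥ 8, i.e. ρ/(1−ρ) ≥ 8.
Equivalently ρ ≥ 8/(8+1) = 8/9.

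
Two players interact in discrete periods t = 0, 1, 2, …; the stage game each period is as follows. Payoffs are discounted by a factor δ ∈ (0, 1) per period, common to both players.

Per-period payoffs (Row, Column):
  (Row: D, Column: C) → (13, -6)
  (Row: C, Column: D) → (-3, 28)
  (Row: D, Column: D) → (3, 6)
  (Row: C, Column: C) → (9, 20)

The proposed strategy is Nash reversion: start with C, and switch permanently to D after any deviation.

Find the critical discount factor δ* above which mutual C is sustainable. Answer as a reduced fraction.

2/5

Row: cooperation gives 9 each period; deviation gives 13 once then 3 forever.
  9/(1−δ) ≥ 13 + 3δ/(1−δ) ⇒ δ ≥ 4/10 = 2/5.
Column: cooperation gives 20 each period; deviation gives 28 once then 6 forever.
  δ ≥ 8/22 = 4/11.
Both must hold, so the binding constraint is Row's: δ ≥ 2/5.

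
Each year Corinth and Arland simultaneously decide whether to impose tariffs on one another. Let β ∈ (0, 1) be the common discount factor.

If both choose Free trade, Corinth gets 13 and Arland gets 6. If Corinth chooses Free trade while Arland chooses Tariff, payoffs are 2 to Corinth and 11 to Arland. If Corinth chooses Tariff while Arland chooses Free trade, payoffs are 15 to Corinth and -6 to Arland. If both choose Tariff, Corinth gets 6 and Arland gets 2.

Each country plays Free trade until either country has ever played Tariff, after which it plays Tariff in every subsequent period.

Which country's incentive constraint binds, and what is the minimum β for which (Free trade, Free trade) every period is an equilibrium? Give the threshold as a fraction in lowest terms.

Corinth: cooperation gives 13 each period; deviation gives 15 once then 6 forever.
  13/(1−β) ≥ 15 + 6β/(1−β) ⇒ β ≥ 2/9.
Arland: cooperation gives 6 each period; deviation gives 11 once then 2 forever.
  β ≥ 5/9.
Both must hold, so the binding constraint is Arland's: β ≥ 5/9.

Arland; β ≥ 5/9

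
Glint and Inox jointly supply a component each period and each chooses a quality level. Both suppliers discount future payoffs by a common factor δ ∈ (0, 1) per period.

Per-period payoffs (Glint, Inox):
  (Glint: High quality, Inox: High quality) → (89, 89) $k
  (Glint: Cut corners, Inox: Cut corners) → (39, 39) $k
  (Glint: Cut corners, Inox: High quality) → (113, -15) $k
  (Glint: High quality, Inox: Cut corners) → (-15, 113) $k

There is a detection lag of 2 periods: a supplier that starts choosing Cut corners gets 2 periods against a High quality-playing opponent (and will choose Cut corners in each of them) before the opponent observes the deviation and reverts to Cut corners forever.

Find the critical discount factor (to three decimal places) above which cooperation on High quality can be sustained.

0.569

A deviator earns 113 for 2 periods, then 39 forever; cooperating earns 89 forever. Multiplying the IC by (1−δ):
89 ≥ 113(1−δ^2) + 39δ^2, so 74·δ^2 ≥ 24 and δ^2 ≥ 12/37.
δ ≥ (12/37)^(1/2) ≈ 0.569.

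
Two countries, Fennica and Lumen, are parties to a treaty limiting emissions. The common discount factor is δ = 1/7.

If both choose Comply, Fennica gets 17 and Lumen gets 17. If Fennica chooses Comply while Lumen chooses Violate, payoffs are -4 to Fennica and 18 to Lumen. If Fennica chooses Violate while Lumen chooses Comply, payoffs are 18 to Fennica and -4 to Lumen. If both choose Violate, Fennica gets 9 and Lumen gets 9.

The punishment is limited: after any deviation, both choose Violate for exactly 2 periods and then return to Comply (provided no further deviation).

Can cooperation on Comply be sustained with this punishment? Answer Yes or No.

IC: δ+…+δ^2 ≥ (18−17)/(17−9) = 1/8.
At δ = 1/7: partial sum = 0.1633 ≥ 0.1250. Cooperation sustainable.

Yes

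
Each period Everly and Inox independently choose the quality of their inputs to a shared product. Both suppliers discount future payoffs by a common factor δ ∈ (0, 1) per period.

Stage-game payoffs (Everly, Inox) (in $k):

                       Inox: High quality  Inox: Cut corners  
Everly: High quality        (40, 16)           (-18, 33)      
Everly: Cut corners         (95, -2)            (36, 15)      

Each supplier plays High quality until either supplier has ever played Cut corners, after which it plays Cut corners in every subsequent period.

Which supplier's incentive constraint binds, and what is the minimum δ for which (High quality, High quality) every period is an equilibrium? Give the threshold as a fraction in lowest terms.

Inox; δ ≥ 17/18

For Everly: deviation gain 95−40 = 55, per-period punishment loss 40−36 = 4. IC gives δ ≥ 55/59.
For Inox: gain 17, loss 1 per period, so δ ≥ 17/18.
The tighter constraint is Inox's, so cooperation needs δ ≥ 17/18.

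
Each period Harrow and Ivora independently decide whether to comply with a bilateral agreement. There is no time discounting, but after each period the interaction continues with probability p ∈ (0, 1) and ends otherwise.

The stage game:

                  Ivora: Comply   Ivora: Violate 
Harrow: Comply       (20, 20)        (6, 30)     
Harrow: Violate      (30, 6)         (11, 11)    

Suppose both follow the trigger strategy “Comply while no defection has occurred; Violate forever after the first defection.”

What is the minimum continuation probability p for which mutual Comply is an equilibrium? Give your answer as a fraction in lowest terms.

Expected cooperation value is 20 + p·20 + p²·20 + … = 20/(1−p); deviation gives 30 + p·11/(1−p).
20 ≥ 30(1−p) + 11p ⇒ 19p ≥ 10 ⇒ p ≥ 10/19.

10/19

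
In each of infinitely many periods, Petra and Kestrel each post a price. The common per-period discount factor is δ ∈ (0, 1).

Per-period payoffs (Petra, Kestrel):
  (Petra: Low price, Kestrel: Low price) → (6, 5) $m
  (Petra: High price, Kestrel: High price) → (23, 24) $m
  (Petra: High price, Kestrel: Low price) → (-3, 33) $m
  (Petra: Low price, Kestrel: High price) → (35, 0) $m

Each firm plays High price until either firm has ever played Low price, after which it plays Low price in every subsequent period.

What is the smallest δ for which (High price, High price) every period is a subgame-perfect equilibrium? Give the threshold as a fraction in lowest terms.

Petra's threshold: (35−23)/(35−6) = 12/29.
Kestrel's threshold: (33−24)/(33−5) = 9/28.
12/29 > 9/28, so Petra binds and δ* = 12/29.

12/29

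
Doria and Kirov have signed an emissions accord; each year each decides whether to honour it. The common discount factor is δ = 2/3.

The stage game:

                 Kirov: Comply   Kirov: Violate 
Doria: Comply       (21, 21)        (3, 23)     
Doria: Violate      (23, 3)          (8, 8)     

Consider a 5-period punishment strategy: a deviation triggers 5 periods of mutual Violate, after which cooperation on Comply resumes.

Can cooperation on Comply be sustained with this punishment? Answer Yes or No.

Yes

Comparing payoff streams over the 6 periods until play realigns: cooperate → 21(1+δ+…+δ^5); deviate → 23 + 8(δ+…+δ^5).
Cooperation is sustained iff (21−8)(δ+…+δ^5) ≥ 23−21.
δ+…+δ^5 = 2/3·(1−(2/3)^5)/(1−2/3) = 1.7366, and (23−21)/(21−8) = 0.1538.
1.7366 ≥ 0.1538, so cooperation is sustainable.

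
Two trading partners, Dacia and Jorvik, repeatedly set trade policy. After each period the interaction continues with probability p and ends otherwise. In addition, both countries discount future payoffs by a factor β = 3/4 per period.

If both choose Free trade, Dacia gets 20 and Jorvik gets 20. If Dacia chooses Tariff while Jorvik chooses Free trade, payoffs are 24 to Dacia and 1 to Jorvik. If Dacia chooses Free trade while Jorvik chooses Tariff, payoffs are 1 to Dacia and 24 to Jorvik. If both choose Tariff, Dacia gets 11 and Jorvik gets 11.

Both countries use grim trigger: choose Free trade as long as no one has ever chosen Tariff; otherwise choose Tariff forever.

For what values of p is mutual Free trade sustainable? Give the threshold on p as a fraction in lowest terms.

Expected continuation weight on next period's payoff is β·p = 3/4·p, which plays the role of the discount factor.
Cooperation requires 3/4·p ≥ (24−20)/(24−11) = 4/13, hence p ≥ 16/39.

16/39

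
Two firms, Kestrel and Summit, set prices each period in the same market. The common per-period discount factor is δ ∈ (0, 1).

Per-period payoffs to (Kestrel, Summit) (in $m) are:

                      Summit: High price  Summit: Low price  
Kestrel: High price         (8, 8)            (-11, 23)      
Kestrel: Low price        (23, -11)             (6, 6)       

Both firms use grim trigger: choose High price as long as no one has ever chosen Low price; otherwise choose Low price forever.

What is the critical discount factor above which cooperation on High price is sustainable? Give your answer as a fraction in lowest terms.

One-period gain from deviating is 23 − 8 = 15. The loss is 8 − 6 = 2 in every subsequent period, with present value 2·δ/(1−δ).
Deviation is unprofitable when 2·δ/(1−δ) ≥ 15, i.e. δ/(1−δ) ≥ 15/2.
Equivalently δ ≥ 15/(15+2) = 15/17.

15/17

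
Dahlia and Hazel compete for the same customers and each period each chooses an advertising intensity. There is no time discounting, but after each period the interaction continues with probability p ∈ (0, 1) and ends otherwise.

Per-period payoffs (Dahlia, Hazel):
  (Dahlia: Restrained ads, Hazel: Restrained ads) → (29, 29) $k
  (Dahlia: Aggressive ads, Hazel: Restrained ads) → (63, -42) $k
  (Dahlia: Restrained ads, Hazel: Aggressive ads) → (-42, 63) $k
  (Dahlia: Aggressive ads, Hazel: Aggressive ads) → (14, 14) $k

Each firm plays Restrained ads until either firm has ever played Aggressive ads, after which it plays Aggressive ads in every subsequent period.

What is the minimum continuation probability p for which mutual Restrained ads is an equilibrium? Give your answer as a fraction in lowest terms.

34/49

With no time discounting, the continuation probability p plays the role of the discount factor.
Grim-trigger IC: 29/(1−p) ≥ 63 + 14p/(1−p) ⇒ p ≥ (63−29)/(63−14) = 34/49.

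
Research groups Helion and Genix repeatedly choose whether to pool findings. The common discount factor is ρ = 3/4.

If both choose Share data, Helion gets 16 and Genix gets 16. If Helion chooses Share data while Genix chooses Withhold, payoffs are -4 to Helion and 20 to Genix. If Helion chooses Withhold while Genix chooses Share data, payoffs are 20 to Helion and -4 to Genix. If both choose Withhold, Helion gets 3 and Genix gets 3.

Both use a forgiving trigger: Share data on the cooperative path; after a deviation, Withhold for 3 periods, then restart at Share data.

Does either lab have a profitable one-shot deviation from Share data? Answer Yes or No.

No

A one-shot deviation gives 20 now, then 3 for 3 periods, then back to 16.
Gain from deviating: (20−16) today; loss: (16−3) in each of the next 3 periods.
No-deviation condition: (16−3)(ρ+…+ρ^3) ≥ 20−16, i.e. ρ+…+ρ^3 ≥ 4/13.
At ρ = 3/4: ρ+…+ρ^3 = 1.7344 ≥ 0.3077.
So cooperation is sustainable.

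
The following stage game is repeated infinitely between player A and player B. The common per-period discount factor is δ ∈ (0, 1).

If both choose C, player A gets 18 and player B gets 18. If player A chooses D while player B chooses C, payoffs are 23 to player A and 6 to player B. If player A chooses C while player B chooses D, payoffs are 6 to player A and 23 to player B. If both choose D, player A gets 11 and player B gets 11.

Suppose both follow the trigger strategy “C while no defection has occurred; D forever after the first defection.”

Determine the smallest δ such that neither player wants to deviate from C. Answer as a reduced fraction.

5/12

Under grim trigger the critical discount factor is (T−C)/(T−P) with T = 23, C = 18, P = 11.
δ* = (23−18)/(23−11) = 5/12.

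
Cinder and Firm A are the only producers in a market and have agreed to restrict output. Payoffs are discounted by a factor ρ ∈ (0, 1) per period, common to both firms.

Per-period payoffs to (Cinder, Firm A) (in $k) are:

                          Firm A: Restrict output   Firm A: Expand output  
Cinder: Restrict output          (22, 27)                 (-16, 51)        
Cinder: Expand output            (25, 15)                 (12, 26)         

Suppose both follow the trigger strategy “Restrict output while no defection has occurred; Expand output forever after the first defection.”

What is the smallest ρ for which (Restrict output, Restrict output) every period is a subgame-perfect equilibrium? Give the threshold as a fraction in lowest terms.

For Cinder: deviation gain 25−22 = 3, per-period punishment loss 22−12 = 10. IC gives ρ ≥ 3/13.
For Firm A: gain 24, loss 1 per period, so ρ ≥ 24/25.
The tighter constraint is Firm A's, so cooperation needs ρ ≥ 24/25.

24/25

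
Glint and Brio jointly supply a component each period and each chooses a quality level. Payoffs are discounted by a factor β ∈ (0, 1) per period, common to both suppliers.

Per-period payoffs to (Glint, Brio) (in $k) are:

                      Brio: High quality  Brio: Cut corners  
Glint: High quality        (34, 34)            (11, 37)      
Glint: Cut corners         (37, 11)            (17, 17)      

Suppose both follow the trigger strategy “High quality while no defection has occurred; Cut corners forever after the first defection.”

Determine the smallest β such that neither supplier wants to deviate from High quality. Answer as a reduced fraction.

3/20

34/(1−β) ≥ 37 + 17β/(1−β)
34 ≥ 37 − 20β
β ≥ 3/20.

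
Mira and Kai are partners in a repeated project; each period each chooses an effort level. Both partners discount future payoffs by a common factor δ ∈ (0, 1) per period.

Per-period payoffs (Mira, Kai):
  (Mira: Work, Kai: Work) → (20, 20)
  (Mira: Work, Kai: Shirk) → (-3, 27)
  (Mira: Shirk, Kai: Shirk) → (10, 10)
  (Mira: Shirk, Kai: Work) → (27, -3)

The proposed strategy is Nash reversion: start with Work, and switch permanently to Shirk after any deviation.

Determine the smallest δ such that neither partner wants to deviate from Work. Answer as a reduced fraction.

7/17

One-period gain from deviating is 27 − 20 = 7. The loss is 20 − 10 = 10 in every subsequent period, with present value 10·δ/(1−δ).
Deviation is unprofitable when 10·δ/(1−δ) ≥ 7, i.e. δ/(1−δ) ≥ 7/10.
Equivalently δ ≥ 7/(7+10) = 7/17.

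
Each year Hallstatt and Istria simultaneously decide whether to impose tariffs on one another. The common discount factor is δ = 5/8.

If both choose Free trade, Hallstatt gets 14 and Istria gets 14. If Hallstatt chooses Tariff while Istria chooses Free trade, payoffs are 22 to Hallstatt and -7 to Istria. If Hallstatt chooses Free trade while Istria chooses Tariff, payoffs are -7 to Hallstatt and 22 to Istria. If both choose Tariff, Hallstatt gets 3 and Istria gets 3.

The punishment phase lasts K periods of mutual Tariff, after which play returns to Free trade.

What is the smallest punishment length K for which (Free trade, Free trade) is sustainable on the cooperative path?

IC: δ(1−δ^K)/(1−δ) ≥ (22−14)/(14−3) = 8/11.
With δ = 5/8: need 1 − δ^K ≥ 8/11·(1−5/8)/(5/8), i.e. δ^K ≤ 0.5636.
Since (5/8)^1 = 0.6250 and (5/8)^2 = 0.3906, the smallest such K is 2.

2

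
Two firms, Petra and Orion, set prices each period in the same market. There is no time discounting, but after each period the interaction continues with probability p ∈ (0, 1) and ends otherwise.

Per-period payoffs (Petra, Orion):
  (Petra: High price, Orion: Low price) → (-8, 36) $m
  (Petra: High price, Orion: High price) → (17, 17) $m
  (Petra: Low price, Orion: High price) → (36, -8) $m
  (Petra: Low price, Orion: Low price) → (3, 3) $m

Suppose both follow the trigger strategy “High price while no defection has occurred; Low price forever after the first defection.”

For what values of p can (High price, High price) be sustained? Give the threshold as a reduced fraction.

With no time discounting, the continuation probability p plays the role of the discount factor.
Grim-trigger IC: 17/(1−p) ≥ 36 + 3p/(1−p) ⇒ p ≥ (36−17)/(36−3) = 19/33.

19/33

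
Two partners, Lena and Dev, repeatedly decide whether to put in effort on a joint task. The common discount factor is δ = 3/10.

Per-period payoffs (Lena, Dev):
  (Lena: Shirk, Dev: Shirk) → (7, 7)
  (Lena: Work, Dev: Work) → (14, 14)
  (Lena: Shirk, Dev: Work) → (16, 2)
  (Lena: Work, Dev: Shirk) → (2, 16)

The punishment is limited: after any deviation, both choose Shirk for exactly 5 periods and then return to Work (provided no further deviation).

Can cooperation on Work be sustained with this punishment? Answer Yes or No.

Yes

IC: δ+…+δ^5 ≥ (16−14)/(14−7) = 2/7.
At δ = 3/10: partial sum = 0.4275 ≥ 0.2857. Cooperation sustainable.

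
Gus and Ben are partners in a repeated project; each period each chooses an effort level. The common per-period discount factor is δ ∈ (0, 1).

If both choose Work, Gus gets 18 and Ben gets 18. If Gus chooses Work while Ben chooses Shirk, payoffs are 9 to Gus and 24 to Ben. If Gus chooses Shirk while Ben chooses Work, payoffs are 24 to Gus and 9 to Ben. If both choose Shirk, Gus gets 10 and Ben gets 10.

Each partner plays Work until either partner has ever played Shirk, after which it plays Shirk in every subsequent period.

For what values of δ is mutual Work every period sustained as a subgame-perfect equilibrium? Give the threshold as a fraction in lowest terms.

3/7

One-period gain from deviating is 24 − 18 = 6. The loss is 18 − 10 = 8 in every subsequent period, with present value 8·δ/(1−δ).
Deviation is unprofitable when 8·δ/(1−δ) ≥ 6, i.e. δ/(1−δ) ≥ 3/4.
Equivalently δ ≥ 6/(6+8) = 3/7.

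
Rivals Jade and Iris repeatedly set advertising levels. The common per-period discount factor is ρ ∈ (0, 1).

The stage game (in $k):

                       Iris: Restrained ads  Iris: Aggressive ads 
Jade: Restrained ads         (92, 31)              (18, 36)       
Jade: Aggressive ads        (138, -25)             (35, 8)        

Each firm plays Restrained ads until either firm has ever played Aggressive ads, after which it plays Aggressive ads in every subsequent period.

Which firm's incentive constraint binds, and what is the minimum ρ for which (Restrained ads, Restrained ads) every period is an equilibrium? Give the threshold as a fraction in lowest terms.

Jade; ρ ≥ 46/103

For Jade: deviation gain 138−92 = 46, per-period punishment loss 92−35 = 57. IC gives ρ ≥ 46/103.
For Iris: gain 5, loss 23 per period, so ρ ≥ 5/28.
The tighter constraint is Jade's, so cooperation needs ρ ≥ 46/103.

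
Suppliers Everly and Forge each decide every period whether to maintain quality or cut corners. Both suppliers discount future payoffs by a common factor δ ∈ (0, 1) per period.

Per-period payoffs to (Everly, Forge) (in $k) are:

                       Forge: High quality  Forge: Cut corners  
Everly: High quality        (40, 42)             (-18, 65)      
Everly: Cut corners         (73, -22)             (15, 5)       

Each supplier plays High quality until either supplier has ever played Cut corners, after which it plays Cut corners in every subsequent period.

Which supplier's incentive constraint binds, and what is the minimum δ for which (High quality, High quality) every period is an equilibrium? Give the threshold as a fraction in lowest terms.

Everly; δ ≥ 33/58

For Everly: deviation gain 73−40 = 33, per-period punishment loss 40−15 = 25. IC gives δ ≥ 33/58.
For Forge: gain 23, loss 37 per period, so δ ≥ 23/60.
The tighter constraint is Everly's, so cooperation needs δ ≥ 33/58.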